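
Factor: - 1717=- 17^1*101^1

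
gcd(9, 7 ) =1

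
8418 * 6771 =56998278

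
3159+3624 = 6783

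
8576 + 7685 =16261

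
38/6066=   19/3033 = 0.01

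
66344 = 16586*4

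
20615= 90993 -70378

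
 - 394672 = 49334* (-8)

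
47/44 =47/44 = 1.07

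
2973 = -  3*( - 991)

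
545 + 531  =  1076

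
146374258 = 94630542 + 51743716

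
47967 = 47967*1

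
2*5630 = 11260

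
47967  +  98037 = 146004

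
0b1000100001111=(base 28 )5FR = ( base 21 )9IK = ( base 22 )90b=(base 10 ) 4367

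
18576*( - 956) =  - 17758656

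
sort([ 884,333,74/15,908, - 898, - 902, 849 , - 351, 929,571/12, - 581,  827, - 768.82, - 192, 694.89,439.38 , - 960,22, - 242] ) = [ - 960, - 902, - 898, - 768.82,-581, - 351, - 242, - 192, 74/15, 22, 571/12,333, 439.38,694.89,827, 849 , 884, 908  ,  929]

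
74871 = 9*8319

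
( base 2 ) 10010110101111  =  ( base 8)22657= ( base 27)D68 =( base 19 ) 17DE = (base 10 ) 9647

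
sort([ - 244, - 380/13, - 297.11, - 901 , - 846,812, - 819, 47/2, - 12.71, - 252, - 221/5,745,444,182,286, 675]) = [  -  901, - 846, - 819, - 297.11,-252, - 244, - 221/5, - 380/13, - 12.71,47/2,182,  286  ,  444,675, 745, 812] 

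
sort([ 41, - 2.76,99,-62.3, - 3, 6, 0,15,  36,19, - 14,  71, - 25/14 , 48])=[-62.3, - 14,  -  3, - 2.76,  -  25/14, 0 , 6, 15, 19, 36,41 , 48, 71,  99]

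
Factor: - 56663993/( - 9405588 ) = 2^(-2)*3^( - 1)*783799^( - 1)* 56663993^1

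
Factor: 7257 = 3^1*41^1*59^1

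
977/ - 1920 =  - 977/1920  =  - 0.51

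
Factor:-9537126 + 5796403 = - 7^1 * 151^1*3539^1 = -3740723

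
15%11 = 4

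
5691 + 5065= 10756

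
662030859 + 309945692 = 971976551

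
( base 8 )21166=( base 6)104502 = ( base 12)5132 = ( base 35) 772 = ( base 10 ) 8822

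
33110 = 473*70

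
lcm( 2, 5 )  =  10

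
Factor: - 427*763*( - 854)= 2^1*7^3*61^2*109^1 = 278234054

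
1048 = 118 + 930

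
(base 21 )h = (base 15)12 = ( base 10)17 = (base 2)10001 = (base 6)25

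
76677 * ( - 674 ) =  - 51680298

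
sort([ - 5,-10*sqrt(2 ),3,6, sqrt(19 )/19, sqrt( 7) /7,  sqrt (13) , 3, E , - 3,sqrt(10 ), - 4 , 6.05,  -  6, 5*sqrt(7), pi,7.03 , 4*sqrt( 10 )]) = [ - 10*sqrt( 2), - 6, - 5,-4, - 3,  sqrt(19 ) /19,  sqrt( 7)/7, E, 3,  3, pi, sqrt(10),  sqrt( 13),6, 6.05,7.03,4*sqrt ( 10), 5*sqrt( 7)]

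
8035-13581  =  -5546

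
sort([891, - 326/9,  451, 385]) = [ - 326/9, 385,451,  891]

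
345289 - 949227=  - 603938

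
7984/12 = 665 + 1/3= 665.33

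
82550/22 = 41275/11 = 3752.27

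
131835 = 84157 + 47678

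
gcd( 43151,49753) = 1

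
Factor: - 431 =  - 431^1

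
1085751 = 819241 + 266510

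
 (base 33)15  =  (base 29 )19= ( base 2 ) 100110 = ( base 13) 2c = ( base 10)38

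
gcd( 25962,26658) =6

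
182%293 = 182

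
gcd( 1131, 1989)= 39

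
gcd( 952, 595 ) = 119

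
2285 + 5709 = 7994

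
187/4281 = 187/4281=0.04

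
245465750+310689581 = 556155331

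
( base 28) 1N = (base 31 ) 1k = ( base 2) 110011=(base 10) 51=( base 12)43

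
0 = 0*30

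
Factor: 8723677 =8723677^1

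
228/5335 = 228/5335 =0.04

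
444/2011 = 444/2011 = 0.22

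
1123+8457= 9580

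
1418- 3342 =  - 1924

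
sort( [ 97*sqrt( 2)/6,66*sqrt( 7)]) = [97*sqrt( 2)/6, 66*sqrt ( 7)] 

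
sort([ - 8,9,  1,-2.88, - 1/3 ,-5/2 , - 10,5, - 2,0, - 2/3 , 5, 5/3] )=[ - 10, - 8 , - 2.88, - 5/2, - 2 ,  -  2/3, - 1/3, 0,1 , 5/3 , 5, 5,9]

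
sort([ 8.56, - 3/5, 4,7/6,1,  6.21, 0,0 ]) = [  -  3/5,0,0,1,7/6,4, 6.21, 8.56]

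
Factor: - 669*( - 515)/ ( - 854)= - 344535/854= - 2^( - 1 )*3^1*5^1*7^(  -  1 )*61^( - 1) * 103^1*223^1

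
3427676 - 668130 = 2759546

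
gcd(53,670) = 1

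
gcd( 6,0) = 6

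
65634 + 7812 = 73446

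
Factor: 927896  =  2^3*115987^1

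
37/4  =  37/4 = 9.25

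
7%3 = 1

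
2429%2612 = 2429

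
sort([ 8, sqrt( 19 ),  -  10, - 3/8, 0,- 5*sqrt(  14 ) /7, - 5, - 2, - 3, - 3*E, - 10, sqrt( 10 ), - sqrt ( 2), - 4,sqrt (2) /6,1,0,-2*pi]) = [ - 10, - 10, - 3*E,-2 * pi , - 5, - 4, - 3, - 5 * sqrt( 14)/7, - 2, - sqrt( 2), - 3/8,0, 0,  sqrt ( 2) /6,1 , sqrt(10),sqrt( 19),8] 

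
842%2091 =842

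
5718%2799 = 120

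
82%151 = 82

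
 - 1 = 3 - 4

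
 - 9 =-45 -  - 36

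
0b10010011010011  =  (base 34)859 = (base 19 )1723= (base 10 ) 9427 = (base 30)AE7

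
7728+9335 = 17063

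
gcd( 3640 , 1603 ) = 7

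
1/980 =1/980 = 0.00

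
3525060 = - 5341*( - 660 ) 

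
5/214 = 5/214 = 0.02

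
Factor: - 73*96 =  - 7008 =-2^5*3^1*73^1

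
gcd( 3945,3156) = 789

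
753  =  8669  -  7916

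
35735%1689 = 266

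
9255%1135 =175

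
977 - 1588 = -611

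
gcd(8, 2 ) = 2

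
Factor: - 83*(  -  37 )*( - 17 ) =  - 17^1*37^1*83^1  =  - 52207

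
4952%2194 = 564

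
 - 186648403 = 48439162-235087565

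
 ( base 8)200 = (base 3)11202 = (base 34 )3Q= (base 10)128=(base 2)10000000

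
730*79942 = 58357660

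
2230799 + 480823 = 2711622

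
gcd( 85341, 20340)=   3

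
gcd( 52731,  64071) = 567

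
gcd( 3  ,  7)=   1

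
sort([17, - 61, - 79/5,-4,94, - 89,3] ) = [ - 89 , - 61,  -  79/5, - 4,3,17,94] 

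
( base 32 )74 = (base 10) 228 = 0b11100100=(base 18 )cc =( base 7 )444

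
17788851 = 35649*499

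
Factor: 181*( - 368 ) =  - 2^4*23^1*181^1 = - 66608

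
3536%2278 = 1258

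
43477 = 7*6211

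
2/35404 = 1/17702 = 0.00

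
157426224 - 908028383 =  - 750602159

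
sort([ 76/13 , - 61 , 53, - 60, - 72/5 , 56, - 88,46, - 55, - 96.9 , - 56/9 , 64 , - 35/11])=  [- 96.9,  -  88 ,  -  61, - 60 ,- 55 , - 72/5, - 56/9 , - 35/11,76/13, 46,53 , 56, 64 ] 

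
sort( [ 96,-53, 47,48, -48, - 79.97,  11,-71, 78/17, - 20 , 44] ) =[ - 79.97, - 71, - 53,-48, - 20, 78/17,11,44,47,48,96 ] 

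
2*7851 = 15702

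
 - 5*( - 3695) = 18475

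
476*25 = 11900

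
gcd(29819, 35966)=1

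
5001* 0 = 0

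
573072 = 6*95512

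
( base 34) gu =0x23e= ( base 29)JN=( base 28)ke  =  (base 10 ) 574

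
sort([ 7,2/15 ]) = [ 2/15,7 ] 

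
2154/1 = 2154 =2154.00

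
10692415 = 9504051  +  1188364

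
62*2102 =130324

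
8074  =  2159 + 5915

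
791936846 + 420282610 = 1212219456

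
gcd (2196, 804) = 12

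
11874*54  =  641196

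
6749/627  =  10 + 479/627 = 10.76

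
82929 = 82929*1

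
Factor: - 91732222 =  - 2^1*45866111^1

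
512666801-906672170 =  - 394005369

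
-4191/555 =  - 8 + 83/185= -  7.55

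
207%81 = 45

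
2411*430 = 1036730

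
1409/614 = 1409/614 = 2.29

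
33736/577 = 58 + 270/577  =  58.47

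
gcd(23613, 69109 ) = 1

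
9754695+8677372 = 18432067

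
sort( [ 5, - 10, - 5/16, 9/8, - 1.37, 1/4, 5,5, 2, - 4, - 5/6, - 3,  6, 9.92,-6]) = [ - 10, - 6 , - 4, - 3, - 1.37, - 5/6, - 5/16,1/4,9/8,2,5, 5,5, 6, 9.92 ] 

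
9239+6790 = 16029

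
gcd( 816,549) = 3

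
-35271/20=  -35271/20 = -1763.55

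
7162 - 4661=2501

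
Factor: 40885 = 5^1*13^1*17^1*37^1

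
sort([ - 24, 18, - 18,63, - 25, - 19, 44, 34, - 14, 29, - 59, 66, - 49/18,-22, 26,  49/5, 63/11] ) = [ - 59, - 25, - 24 , - 22, - 19 , - 18, - 14, - 49/18, 63/11,49/5,18,26,29, 34, 44,  63,66]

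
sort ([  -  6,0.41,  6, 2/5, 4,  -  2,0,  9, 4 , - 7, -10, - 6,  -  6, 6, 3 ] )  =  [ - 10, - 7,-6, - 6, - 6 , -2,0,  2/5,0.41, 3 , 4, 4 , 6, 6,  9 ] 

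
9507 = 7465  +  2042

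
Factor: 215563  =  215563^1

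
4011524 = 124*32351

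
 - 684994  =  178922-863916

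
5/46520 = 1/9304 = 0.00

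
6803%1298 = 313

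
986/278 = 3 + 76/139 = 3.55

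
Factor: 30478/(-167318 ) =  - 49/269 = - 7^2*269^( - 1)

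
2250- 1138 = 1112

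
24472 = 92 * 266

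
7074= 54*131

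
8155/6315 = 1631/1263 = 1.29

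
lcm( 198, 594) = 594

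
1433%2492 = 1433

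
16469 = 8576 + 7893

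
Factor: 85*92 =7820 = 2^2*5^1*17^1*23^1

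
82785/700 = 118+37/140 = 118.26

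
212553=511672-299119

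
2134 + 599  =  2733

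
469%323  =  146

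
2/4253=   2/4253= 0.00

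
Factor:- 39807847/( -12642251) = 251^1 * 347^(-1 )*36433^( - 1)*158597^1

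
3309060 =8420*393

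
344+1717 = 2061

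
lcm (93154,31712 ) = 1490464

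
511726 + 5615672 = 6127398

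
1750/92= 19  +  1/46= 19.02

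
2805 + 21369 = 24174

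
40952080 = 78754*520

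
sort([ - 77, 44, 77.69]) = [ - 77, 44, 77.69 ]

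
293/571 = 293/571 = 0.51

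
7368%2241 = 645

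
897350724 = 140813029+756537695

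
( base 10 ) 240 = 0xf0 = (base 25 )9F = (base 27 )8O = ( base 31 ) 7N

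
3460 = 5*692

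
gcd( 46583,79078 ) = 1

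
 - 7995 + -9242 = - 17237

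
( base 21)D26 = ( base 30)6CL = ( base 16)1695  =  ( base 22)bkh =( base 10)5781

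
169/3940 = 169/3940 = 0.04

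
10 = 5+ 5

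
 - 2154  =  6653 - 8807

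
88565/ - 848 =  - 105 +475/848  =  - 104.44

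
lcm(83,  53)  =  4399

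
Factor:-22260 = -2^2*3^1* 5^1*7^1*53^1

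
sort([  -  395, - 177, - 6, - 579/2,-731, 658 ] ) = [ - 731, - 395 , - 579/2,-177, - 6, 658 ] 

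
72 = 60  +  12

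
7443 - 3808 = 3635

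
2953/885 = 3 + 298/885 = 3.34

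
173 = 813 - 640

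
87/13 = 6+9/13 =6.69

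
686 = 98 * 7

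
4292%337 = 248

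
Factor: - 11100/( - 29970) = 10/27 = 2^1*3^( - 3)*5^1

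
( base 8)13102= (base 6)42214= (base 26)8B4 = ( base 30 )69s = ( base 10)5698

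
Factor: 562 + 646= 1208 = 2^3*151^1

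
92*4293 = 394956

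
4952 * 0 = 0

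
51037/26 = 1962 + 25/26 = 1962.96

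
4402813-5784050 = -1381237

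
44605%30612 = 13993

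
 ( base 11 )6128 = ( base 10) 8137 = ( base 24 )e31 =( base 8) 17711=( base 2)1111111001001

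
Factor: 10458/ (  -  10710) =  - 5^( - 1 )*17^( - 1)*83^1 =-  83/85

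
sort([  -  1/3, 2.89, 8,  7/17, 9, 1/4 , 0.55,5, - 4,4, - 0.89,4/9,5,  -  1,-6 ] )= [ - 6, - 4,  -  1, - 0.89, - 1/3,1/4 , 7/17,4/9,  0.55,2.89,4, 5,5,8,9]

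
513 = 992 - 479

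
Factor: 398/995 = 2^1*5^ ( - 1 )= 2/5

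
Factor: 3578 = 2^1*1789^1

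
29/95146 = 29/95146 = 0.00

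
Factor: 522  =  2^1* 3^2*29^1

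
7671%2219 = 1014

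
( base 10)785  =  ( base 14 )401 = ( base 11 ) 654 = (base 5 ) 11120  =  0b1100010001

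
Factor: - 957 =-3^1 * 11^1*29^1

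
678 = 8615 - 7937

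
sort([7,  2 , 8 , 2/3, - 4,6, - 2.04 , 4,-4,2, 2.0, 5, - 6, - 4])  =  [ - 6, - 4, - 4,-4, - 2.04,2/3,2,2,2.0,4,  5,6,7,8]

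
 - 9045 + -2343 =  - 11388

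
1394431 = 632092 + 762339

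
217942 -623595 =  - 405653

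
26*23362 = 607412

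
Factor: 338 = 2^1* 13^2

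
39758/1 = 39758 = 39758.00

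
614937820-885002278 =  - 270064458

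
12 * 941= 11292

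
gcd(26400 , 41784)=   24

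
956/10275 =956/10275 = 0.09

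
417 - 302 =115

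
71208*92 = 6551136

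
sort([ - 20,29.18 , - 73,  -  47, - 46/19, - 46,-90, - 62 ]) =[ - 90, - 73, - 62, - 47, - 46, - 20,-46/19,29.18 ]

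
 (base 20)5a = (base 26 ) 46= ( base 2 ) 1101110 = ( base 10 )110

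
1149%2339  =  1149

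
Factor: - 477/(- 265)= 3^2 * 5^( - 1) = 9/5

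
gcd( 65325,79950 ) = 975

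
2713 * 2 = 5426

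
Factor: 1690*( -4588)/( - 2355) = 1550744/471=2^3*3^( - 1)*13^2*31^1*37^1 * 157^( - 1 )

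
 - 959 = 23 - 982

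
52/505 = 52/505 = 0.10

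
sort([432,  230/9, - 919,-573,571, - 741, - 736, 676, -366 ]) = [ - 919, - 741 , - 736, - 573, - 366,  230/9,  432, 571, 676 ] 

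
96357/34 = 96357/34 = 2834.03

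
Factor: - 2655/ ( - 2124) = 2^( - 2) * 5^1 = 5/4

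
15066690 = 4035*3734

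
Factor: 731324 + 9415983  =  10147307 = 10147307^1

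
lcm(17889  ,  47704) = 143112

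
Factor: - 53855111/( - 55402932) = 2^(  -  2 )*3^(-1)*13^( - 2 )*17^(-1)*137^1 *1607^(-1)*393103^1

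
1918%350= 168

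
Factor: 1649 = 17^1*97^1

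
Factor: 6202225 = 5^2*248089^1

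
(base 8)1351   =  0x2E9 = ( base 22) 1bj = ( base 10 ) 745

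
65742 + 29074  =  94816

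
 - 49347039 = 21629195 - 70976234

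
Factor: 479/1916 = 2^(- 2 )  =  1/4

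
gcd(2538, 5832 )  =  54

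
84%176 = 84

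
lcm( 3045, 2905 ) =252735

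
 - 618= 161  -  779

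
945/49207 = 945/49207 =0.02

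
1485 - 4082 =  - 2597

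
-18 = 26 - 44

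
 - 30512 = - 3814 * 8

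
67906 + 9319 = 77225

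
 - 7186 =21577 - 28763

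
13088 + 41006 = 54094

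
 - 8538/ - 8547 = 2846/2849 = 1.00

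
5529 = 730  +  4799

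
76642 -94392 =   -  17750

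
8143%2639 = 226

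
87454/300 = 43727/150= 291.51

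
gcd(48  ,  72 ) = 24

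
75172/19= 75172/19 = 3956.42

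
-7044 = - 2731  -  4313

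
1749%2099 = 1749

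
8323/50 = 166 + 23/50 = 166.46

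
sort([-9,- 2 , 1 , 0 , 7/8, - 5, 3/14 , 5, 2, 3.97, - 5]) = [-9,-5,-5, - 2, 0, 3/14, 7/8, 1,2,3.97, 5] 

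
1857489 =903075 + 954414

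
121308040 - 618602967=-497294927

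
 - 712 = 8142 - 8854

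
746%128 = 106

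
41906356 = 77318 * 542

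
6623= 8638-2015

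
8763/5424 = 1 +1113/1808 = 1.62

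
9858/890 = 11 + 34/445 = 11.08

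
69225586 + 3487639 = 72713225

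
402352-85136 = 317216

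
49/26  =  1  +  23/26 = 1.88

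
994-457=537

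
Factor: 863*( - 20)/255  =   - 3452/51 = - 2^2*3^( - 1)*17^(-1)*863^1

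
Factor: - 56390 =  - 2^1 * 5^1 * 5639^1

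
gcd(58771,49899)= 1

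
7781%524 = 445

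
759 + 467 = 1226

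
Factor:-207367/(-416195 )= 5^( - 1)*13^( - 1)*19^( - 1)*337^(  -  1)*207367^1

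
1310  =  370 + 940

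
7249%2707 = 1835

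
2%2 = 0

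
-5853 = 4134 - 9987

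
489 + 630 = 1119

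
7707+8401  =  16108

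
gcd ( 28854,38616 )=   6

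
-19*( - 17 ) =323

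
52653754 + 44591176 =97244930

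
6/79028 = 3/39514= 0.00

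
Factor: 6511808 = 2^6*101747^1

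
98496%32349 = 1449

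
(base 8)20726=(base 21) jda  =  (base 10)8662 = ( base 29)A8K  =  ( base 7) 34153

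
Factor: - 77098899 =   -  3^1 * 59^1*103^1*4229^1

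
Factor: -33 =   -  3^1*11^1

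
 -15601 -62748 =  - 78349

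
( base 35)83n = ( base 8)23310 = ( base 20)14G8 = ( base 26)ehm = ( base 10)9928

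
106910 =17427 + 89483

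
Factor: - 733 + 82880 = 13^1* 71^1*89^1 = 82147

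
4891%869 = 546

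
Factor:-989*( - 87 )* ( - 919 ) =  - 79073517 = - 3^1*23^1*29^1*43^1 *919^1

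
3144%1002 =138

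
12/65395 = 12/65395 = 0.00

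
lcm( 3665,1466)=7330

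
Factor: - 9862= - 2^1*4931^1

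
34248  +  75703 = 109951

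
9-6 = 3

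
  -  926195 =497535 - 1423730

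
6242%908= 794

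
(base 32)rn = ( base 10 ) 887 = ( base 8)1567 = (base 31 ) sj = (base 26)183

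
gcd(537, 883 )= 1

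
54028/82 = 658 +36/41 = 658.88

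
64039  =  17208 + 46831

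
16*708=11328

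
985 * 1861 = 1833085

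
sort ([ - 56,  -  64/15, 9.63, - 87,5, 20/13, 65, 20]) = [-87 , - 56,-64/15,  20/13 , 5,9.63, 20, 65 ]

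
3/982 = 3/982=0.00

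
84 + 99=183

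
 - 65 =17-82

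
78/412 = 39/206 = 0.19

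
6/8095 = 6/8095 = 0.00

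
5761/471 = 12 +109/471=12.23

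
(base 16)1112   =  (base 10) 4370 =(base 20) aia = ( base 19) c20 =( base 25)6OK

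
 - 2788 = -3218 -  - 430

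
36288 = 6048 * 6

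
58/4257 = 58/4257 = 0.01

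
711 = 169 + 542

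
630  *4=2520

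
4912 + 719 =5631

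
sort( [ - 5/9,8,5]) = [-5/9,5,8 ]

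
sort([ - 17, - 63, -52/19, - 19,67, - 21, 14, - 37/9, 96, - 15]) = [ - 63, - 21, - 19, - 17, - 15, - 37/9, - 52/19 , 14, 67, 96]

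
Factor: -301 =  - 7^1 * 43^1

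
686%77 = 70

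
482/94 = 5+6/47 = 5.13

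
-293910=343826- 637736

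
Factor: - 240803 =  - 113^1 * 2131^1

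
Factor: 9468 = 2^2*3^2*263^1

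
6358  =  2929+3429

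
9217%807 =340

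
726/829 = 726/829 = 0.88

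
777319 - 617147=160172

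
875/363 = 2+149/363=2.41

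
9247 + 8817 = 18064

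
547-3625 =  - 3078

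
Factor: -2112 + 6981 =4869= 3^2*541^1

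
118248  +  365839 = 484087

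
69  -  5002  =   - 4933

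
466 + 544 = 1010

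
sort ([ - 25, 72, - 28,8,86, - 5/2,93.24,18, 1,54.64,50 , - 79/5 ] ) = [ - 28,-25 , - 79/5, - 5/2,1,  8,18 , 50 , 54.64,72,  86 , 93.24 ]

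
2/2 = 1 = 1.00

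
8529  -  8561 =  - 32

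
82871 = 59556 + 23315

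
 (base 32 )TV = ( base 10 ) 959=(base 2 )1110111111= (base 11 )7a2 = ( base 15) 43E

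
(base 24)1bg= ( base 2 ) 1101011000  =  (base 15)3c1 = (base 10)856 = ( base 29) 10f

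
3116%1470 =176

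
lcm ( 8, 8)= 8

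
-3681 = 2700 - 6381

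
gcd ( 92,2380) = 4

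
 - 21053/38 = - 21053/38 = -554.03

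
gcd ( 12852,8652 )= 84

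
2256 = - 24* (- 94)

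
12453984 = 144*86486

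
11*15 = 165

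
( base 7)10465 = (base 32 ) 2IK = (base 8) 5124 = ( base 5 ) 41034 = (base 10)2644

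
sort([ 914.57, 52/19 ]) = [ 52/19,914.57 ] 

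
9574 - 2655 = 6919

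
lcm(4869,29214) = 29214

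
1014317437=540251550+474065887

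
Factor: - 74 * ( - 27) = 2^1*3^3 * 37^1 = 1998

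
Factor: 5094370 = 2^1*5^1*619^1*823^1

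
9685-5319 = 4366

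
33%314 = 33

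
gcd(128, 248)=8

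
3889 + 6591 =10480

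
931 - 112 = 819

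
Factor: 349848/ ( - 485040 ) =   -  339/470  =  -2^( - 1 )*3^1  *  5^( - 1)* 47^ ( - 1 )  *113^1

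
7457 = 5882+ 1575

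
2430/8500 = 243/850 = 0.29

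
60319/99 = 609 + 28/99 = 609.28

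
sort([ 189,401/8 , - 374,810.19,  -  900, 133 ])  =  [ - 900, - 374,401/8,133,189,  810.19]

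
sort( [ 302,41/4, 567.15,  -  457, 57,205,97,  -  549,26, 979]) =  [ - 549, - 457 , 41/4,26,57,97,205,302,567.15,979 ] 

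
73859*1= 73859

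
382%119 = 25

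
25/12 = 25/12  =  2.08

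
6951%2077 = 720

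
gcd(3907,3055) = 1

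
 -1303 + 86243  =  84940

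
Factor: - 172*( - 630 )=2^3*3^2*5^1*7^1*43^1 = 108360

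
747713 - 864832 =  - 117119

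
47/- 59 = - 47/59 =-0.80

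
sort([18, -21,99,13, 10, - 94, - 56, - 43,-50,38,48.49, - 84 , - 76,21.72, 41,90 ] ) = [  -  94, - 84, - 76,  -  56,  -  50, - 43 , - 21 , 10,13,18, 21.72,38,41, 48.49, 90, 99 ]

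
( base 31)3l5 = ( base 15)10AE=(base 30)3rt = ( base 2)110111010011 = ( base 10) 3539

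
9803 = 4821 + 4982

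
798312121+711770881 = 1510083002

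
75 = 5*15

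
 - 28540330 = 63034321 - 91574651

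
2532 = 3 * 844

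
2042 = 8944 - 6902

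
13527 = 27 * 501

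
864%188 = 112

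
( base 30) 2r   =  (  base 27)36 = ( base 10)87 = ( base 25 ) 3C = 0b1010111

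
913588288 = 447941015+465647273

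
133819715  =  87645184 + 46174531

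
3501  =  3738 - 237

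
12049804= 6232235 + 5817569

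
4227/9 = 1409/3  =  469.67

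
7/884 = 7/884  =  0.01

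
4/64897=4/64897 = 0.00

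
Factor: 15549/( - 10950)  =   - 71/50  =  -2^(  -  1) * 5^( - 2)*71^1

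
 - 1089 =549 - 1638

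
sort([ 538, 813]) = [538 , 813 ] 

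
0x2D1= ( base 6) 3201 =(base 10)721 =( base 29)op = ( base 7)2050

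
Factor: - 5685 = -3^1 * 5^1*379^1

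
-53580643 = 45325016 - 98905659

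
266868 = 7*38124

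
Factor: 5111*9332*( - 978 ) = - 2^3 * 3^1 * 19^1*163^1 *269^1*2333^1 = - 46646543256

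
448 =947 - 499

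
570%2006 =570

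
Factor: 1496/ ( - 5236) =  - 2/7=- 2^1 * 7^(  -  1) 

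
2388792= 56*42657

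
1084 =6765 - 5681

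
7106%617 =319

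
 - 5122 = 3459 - 8581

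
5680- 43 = 5637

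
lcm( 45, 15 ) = 45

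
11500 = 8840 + 2660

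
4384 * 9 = 39456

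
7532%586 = 500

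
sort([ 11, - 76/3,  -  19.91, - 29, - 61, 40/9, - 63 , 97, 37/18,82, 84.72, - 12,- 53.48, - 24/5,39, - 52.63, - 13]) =[ - 63,-61, - 53.48 ,  -  52.63, - 29, - 76/3, - 19.91, - 13, - 12, - 24/5,  37/18, 40/9,11, 39, 82, 84.72, 97 ]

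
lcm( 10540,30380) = 516460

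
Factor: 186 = 2^1*3^1 * 31^1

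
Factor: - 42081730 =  - 2^1*5^1*4208173^1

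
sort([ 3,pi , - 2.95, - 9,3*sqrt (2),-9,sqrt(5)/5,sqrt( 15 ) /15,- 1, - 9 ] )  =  [ - 9, - 9, - 9, - 2.95, - 1,sqrt( 15 ) /15, sqrt(5) /5, 3, pi,3*sqrt( 2)]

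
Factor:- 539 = -7^2*11^1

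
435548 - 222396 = 213152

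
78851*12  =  946212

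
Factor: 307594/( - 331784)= - 153797/165892 = - 2^(-2) * 7^1*67^( - 1 )* 127^1*173^1*619^( - 1 )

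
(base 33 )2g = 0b1010010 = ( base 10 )82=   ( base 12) 6A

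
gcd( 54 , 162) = 54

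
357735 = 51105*7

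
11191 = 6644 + 4547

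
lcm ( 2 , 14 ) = 14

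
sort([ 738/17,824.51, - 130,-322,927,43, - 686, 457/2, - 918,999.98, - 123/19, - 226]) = [ - 918,  -  686,-322, - 226, - 130, - 123/19, 43,738/17,457/2,824.51,927,  999.98]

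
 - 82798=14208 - 97006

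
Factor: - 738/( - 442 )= 369/221 = 3^2*13^(  -  1)*17^( - 1)*41^1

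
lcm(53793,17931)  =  53793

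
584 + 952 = 1536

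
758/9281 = 758/9281  =  0.08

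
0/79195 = 0 = 0.00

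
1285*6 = 7710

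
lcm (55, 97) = 5335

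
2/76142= 1/38071 = 0.00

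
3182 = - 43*(  -  74 ) 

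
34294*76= 2606344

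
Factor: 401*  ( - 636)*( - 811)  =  206834196 = 2^2*3^1*53^1*401^1  *  811^1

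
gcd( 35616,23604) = 84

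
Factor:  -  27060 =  - 2^2*3^1*5^1*11^1*41^1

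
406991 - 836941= - 429950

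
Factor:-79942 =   -  2^1 * 39971^1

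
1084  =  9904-8820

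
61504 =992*62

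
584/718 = 292/359 = 0.81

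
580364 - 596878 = -16514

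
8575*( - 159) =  - 1363425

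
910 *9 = 8190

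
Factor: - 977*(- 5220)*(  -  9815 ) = -2^2*3^2*5^2*13^1*29^1*151^1*977^1 = -  50055911100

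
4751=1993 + 2758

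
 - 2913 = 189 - 3102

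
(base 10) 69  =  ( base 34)21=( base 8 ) 105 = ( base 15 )49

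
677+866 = 1543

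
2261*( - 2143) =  - 4845323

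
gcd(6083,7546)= 77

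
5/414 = 5/414 =0.01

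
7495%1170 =475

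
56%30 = 26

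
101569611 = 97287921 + 4281690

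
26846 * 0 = 0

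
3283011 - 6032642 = -2749631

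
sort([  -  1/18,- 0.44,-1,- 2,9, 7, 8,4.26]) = [  -  2,-1, - 0.44,-1/18, 4.26,7, 8, 9 ]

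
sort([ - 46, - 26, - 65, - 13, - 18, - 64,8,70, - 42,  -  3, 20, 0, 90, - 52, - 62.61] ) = [ - 65, - 64, - 62.61, - 52,-46, - 42, - 26, - 18 , - 13, - 3, 0,8, 20,70, 90 ]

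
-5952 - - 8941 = 2989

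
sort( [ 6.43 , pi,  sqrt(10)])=[pi,sqrt( 10),  6.43 ] 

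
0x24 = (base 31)15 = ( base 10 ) 36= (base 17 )22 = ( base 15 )26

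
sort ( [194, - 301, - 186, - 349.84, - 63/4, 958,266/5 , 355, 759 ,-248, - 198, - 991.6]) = [ - 991.6, - 349.84, - 301, -248, - 198,-186, - 63/4,266/5,194,355 , 759,  958 ] 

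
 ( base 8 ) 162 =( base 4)1302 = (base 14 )82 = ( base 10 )114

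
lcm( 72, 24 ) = 72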